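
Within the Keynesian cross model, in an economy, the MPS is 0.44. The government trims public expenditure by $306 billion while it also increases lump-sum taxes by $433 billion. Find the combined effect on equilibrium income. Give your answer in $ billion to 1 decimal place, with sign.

MPC = 1 − MPS = 1 − 0.44 = 0.56.
Expenditure multiplier = 1/(1 − MPC) = 1/(1 − 0.56) = 1/0.44 ≈ 2.273.
ΔG contributes k·ΔG = (−$306 billion) / 0.44 ≈ −$695.5 billion.
ΔT of +$433 billion changes first-round spending by −c·ΔT = −$242.48 billion, contributing k·(−c·ΔT) = (−$242.48 billion) / 0.44 ≈ −$551.1 billion.
Net ΔY = k(ΔG − c·ΔT) = (−$548.48 billion) / 0.44 ≈ −$1,246.5 billion.

−$1,246.5 billion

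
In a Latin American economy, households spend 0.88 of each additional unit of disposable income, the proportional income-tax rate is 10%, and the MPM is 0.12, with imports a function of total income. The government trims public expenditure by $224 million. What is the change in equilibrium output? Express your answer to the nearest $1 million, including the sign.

Government-spending multiplier = 1/(1 − c(1−t) + m) = 1/(1 − 0.88×0.9 + 0.12) = 1/0.328 ≈ 3.049.
ΔY = k × ΔG = (−$224 million) / 0.328 ≈ −$683 million.

−$683 million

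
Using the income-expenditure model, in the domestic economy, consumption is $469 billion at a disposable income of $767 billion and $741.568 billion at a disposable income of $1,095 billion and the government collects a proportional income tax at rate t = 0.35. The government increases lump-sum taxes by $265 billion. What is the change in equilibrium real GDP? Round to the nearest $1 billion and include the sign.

−$479 billion

MPC = ΔC/ΔYd = (741.568 − 469)/(1,095 − 767) = 272.568/328 = 0.831.
A lump-sum tax change of +$265 billion shifts disposable income by −$265 billion; first-round consumption changes by −c × ΔT = −0.831 × (+$265 billion) = −$220.215 billion.
Expenditure multiplier = 1/(1 − c(1−t)) = 1/(1 − 0.831×0.65) = 1/0.45985 ≈ 2.175.
The tax multiplier is −c × k ≈ −1.807, so ΔY = k × (−c·ΔT) = (−$220.215 billion) / 0.45985 ≈ −$479 billion.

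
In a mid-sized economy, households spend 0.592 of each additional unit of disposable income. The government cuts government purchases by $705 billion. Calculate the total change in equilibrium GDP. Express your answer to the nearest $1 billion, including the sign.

Spending multiplier = 1/(1 − MPC) = 1/(1 − 0.592) = 1/0.408 ≈ 2.451.
ΔY = k × ΔG = (−$705 billion) / 0.408 ≈ −$1,728 billion.

−$1,728 billion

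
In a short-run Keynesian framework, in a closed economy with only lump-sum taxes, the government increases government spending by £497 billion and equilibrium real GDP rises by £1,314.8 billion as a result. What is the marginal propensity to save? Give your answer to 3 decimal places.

0.378

Implied spending multiplier k = ΔY/ΔG = 1,314.8/497 ≈ 2.6455.
Since k = 1/(1 − MPC), MPC = 1 − 1/k = 1 − ΔG/ΔY = 1 − 497/1,314.8 ≈ 0.622.
MPS = 1 − MPC = 0.378.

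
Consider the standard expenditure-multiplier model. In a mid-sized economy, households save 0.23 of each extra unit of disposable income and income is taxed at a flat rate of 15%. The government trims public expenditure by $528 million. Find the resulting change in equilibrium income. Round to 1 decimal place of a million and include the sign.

−$1,528.2 million

MPC = 1 − MPS = 1 − 0.23 = 0.77.
Expenditure multiplier = 1/(1 − c(1−t)) = 1/(1 − 0.77×0.85) = 1/0.3455 ≈ 2.894.
ΔY = k × ΔG = (−$528 million) / 0.3455 ≈ −$1,528.2 million.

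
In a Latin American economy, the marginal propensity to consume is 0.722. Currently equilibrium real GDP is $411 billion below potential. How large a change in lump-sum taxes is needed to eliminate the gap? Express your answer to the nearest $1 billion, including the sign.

−$158 billion

Spending multiplier = 1/(1 − MPC) = 1/(1 − 0.722) = 1/0.278 ≈ 3.597.
Tax multiplier = −c·k = −0.722/0.278 ≈ −2.597. Need ΔY = +$411 billion, so ΔT = ΔY/(−c·k) = −(+$411 billion) × 0.278 / 0.722 ≈ −$158 billion.
The government should cut lump-sum taxes by $158 billion.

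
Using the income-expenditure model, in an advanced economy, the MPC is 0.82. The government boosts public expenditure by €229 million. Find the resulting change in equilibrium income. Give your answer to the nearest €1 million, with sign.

+€1,272 million

Government-spending multiplier = 1/(1 − MPC) = 1/(1 − 0.82) = 1/0.18 ≈ 5.556.
ΔY = k × ΔG = (+€229 million) / 0.18 ≈ +€1,272 million.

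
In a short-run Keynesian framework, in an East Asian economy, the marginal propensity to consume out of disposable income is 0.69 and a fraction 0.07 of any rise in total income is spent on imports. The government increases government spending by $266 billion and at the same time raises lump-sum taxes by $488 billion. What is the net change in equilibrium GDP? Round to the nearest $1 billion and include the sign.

−$186 billion

Expenditure multiplier = 1/(1 − c + m) = 1/(1 − 0.69 + 0.07) = 1/0.38 ≈ 2.632.
ΔG contributes k·ΔG = (+$266 billion) / 0.38 = +$700 billion.
ΔT of +$488 billion changes first-round spending by −c·ΔT = −$336.72 billion, contributing k·(−c·ΔT) = (−$336.72 billion) / 0.38 ≈ −$886.1 billion.
Net ΔY = k(ΔG − c·ΔT) = (−$70.72 billion) / 0.38 ≈ −$186 billion.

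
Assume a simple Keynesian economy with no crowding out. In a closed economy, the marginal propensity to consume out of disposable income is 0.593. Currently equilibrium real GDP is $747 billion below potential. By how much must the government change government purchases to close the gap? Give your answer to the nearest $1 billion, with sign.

Spending multiplier = 1/(1 − MPC) = 1/(1 − 0.593) = 1/0.407 ≈ 2.457.
Need ΔY = +$747 billion, so ΔG = ΔY/k = (+$747 billion) × 0.407 ≈ +$304 billion.
The government should increase government purchases by $304 billion.

+$304 billion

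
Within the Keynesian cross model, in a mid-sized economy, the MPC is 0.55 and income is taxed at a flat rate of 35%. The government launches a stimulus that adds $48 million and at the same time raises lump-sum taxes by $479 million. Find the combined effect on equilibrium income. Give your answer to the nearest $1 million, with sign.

−$335 million

Expenditure multiplier = 1/(1 − c(1−t)) = 1/(1 − 0.55×0.65) = 1/0.6425 ≈ 1.556.
ΔG contributes k·ΔG = (+$48 million) / 0.6425 ≈ +$74.7 million.
ΔT of +$479 million changes first-round spending by −c·ΔT = −$263.45 million, contributing k·(−c·ΔT) = (−$263.45 million) / 0.6425 ≈ −$410 million.
Net ΔY = k(ΔG − c·ΔT) = (−$215.45 million) / 0.6425 ≈ −$335 million.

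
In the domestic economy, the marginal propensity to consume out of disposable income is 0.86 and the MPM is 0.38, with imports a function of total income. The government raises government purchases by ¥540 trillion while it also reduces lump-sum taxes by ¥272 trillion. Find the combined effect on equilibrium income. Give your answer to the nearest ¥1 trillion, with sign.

Expenditure multiplier = 1/(1 − c + m) = 1/(1 − 0.86 + 0.38) = 1/0.52 ≈ 1.923.
ΔG contributes k·ΔG = (+¥540 trillion) / 0.52 ≈ +¥1,038.5 trillion.
ΔT of −¥272 trillion changes first-round spending by −c·ΔT = +¥233.92 trillion, contributing k·(−c·ΔT) = (+¥233.92 trillion) / 0.52 ≈ +¥449.8 trillion.
Net ΔY = k(ΔG − c·ΔT) = (+¥773.92 trillion) / 0.52 ≈ +¥1,488 trillion.

+¥1,488 trillion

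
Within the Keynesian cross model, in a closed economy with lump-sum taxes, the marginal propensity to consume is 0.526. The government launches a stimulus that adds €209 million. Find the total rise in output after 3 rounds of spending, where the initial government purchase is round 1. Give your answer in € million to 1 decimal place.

€376.8 million

Round 1 adds ΔG = €209 million; each later round is MPC = 0.526 times the previous.
After 3 rounds: 209 + 109.934 + 57.825284 = ΔG·(1 − c^3)/(1 − c) = 209 × (1 − 0.145531576)/0.474 ≈ €376.8 million.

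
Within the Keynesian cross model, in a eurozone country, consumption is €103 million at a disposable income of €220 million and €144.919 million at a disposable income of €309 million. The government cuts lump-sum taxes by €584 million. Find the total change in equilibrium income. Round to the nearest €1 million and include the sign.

MPC = ΔC/ΔYd = (144.919 − 103)/(309 − 220) = 41.919/89 = 0.471.
A lump-sum tax change of −€584 million shifts disposable income by +€584 million; first-round consumption changes by −c × ΔT = −0.471 × (−€584 million) = +€275.064 million.
Expenditure multiplier = 1/(1 − MPC) = 1/(1 − 0.471) = 1/0.529 ≈ 1.89.
The tax multiplier is −c × k ≈ −0.89, so ΔY = k × (−c·ΔT) = (+€275.064 million) / 0.529 ≈ +€520 million.

+€520 million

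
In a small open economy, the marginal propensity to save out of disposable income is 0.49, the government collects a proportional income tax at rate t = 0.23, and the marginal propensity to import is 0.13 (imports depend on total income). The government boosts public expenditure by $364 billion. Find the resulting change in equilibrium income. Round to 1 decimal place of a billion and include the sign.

+$493.7 billion

MPC = 1 − MPS = 1 − 0.49 = 0.51.
Spending multiplier = 1/(1 − c(1−t) + m) = 1/(1 − 0.51×0.77 + 0.13) = 1/0.7373 ≈ 1.356.
ΔY = k × ΔG = (+$364 billion) / 0.7373 ≈ +$493.7 billion.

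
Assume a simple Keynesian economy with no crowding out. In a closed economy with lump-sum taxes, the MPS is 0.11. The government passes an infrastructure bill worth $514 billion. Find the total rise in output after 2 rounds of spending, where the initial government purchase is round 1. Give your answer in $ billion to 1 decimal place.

MPC = 1 − MPS = 1 − 0.11 = 0.89.
Round 1 adds ΔG = $514 billion; each later round is MPC = 0.89 times the previous.
After 2 rounds: 514 + 457.46 = ΔG·(1 − c^2)/(1 − c) = 514 × (1 − 0.7921)/0.11 ≈ $971.5 billion.

$971.5 billion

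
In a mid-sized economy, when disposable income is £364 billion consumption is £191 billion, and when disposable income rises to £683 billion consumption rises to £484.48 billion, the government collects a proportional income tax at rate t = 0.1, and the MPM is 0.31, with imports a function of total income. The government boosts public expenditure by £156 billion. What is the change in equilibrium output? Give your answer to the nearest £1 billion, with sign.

MPC = ΔC/ΔYd = (484.48 − 191)/(683 − 364) = 293.48/319 = 0.92.
Government-spending multiplier = 1/(1 − c(1−t) + m) = 1/(1 − 0.92×0.9 + 0.31) = 1/0.482 ≈ 2.075.
ΔY = k × ΔG = (+£156 billion) / 0.482 ≈ +£324 billion.

+£324 billion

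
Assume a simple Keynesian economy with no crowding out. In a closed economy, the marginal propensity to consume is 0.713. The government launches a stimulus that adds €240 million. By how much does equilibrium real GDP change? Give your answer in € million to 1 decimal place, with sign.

+€836.2 million

Government-spending multiplier = 1/(1 − MPC) = 1/(1 − 0.713) = 1/0.287 ≈ 3.484.
ΔY = k × ΔG = (+€240 million) / 0.287 ≈ +€836.2 million.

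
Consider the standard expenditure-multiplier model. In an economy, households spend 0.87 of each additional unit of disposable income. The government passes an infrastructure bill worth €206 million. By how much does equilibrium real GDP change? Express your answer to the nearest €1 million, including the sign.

+€1,585 million

Government-spending multiplier = 1/(1 − MPC) = 1/(1 − 0.87) = 1/0.13 ≈ 7.692.
ΔY = k × ΔG = (+€206 million) / 0.13 ≈ +€1,585 million.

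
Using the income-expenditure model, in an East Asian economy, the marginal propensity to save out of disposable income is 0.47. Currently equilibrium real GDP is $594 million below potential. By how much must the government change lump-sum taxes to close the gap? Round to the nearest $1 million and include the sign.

MPC = 1 − MPS = 1 − 0.47 = 0.53.
Spending multiplier = 1/(1 − MPC) = 1/(1 − 0.53) = 1/0.47 ≈ 2.128.
Tax multiplier = −c·k = −0.53/0.47 ≈ −1.128. Need ΔY = +$594 million, so ΔT = ΔY/(−c·k) = −(+$594 million) × 0.47 / 0.53 ≈ −$527 million.
The government should cut lump-sum taxes by $527 million.

−$527 million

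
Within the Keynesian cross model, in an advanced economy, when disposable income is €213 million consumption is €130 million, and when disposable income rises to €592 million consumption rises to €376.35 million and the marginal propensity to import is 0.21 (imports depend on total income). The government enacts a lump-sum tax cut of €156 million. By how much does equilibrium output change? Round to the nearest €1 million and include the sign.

+€181 million

MPC = ΔC/ΔYd = (376.35 − 130)/(592 − 213) = 246.35/379 = 0.65.
A lump-sum tax change of −€156 million shifts disposable income by +€156 million; first-round consumption changes by −c × ΔT = −0.65 × (−€156 million) = +€101.4 million.
Expenditure multiplier = 1/(1 − c + m) = 1/(1 − 0.65 + 0.21) = 1/0.56 ≈ 1.786.
The tax multiplier is −c × k ≈ −1.161, so ΔY = k × (−c·ΔT) = (+€101.4 million) / 0.56 ≈ +€181 million.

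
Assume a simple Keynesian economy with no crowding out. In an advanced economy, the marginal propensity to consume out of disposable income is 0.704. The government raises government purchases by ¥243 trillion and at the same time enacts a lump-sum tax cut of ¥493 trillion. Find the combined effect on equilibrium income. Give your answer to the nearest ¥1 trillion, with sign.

Expenditure multiplier = 1/(1 − MPC) = 1/(1 − 0.704) = 1/0.296 ≈ 3.378.
ΔG contributes k·ΔG = (+¥243 trillion) / 0.296 ≈ +¥820.9 trillion.
ΔT of −¥493 trillion changes first-round spending by −c·ΔT = +¥347.072 trillion, contributing k·(−c·ΔT) = (+¥347.072 trillion) / 0.296 ≈ +¥1,172.5 trillion.
Net ΔY = k(ΔG − c·ΔT) = (+¥590.072 trillion) / 0.296 ≈ +¥1,993 trillion.

+¥1,993 trillion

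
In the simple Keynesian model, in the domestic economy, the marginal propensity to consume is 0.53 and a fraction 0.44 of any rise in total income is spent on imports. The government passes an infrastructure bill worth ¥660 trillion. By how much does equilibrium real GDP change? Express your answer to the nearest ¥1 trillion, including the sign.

Government-spending multiplier = 1/(1 − c + m) = 1/(1 − 0.53 + 0.44) = 1/0.91 ≈ 1.099.
ΔY = k × ΔG = (+¥660 trillion) / 0.91 ≈ +¥725 trillion.

+¥725 trillion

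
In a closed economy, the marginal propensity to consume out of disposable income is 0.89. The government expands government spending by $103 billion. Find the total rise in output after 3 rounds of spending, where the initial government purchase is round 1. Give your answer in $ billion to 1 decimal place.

$276.3 billion

Round 1 adds ΔG = $103 billion; each later round is MPC = 0.89 times the previous.
After 3 rounds: 103 + 91.67 + 81.5863 = ΔG·(1 − c^3)/(1 − c) = 103 × (1 − 0.704969)/0.11 ≈ $276.3 billion.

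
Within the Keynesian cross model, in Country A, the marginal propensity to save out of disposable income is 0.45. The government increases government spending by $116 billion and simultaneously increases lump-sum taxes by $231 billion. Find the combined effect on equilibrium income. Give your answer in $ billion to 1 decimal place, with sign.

−$24.6 billion

MPC = 1 − MPS = 1 − 0.45 = 0.55.
Expenditure multiplier = 1/(1 − MPC) = 1/(1 − 0.55) = 1/0.45 ≈ 2.222.
ΔG contributes k·ΔG = (+$116 billion) / 0.45 ≈ +$257.8 billion.
ΔT of +$231 billion changes first-round spending by −c·ΔT = −$127.05 billion, contributing k·(−c·ΔT) = (−$127.05 billion) / 0.45 ≈ −$282.3 billion.
Net ΔY = k(ΔG − c·ΔT) = (−$11.05 billion) / 0.45 ≈ −$24.6 billion.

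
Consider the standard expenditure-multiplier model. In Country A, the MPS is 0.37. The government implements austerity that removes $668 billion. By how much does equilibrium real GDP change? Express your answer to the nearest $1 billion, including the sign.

−$1,805 billion

MPC = 1 − MPS = 1 − 0.37 = 0.63.
Spending multiplier = 1/(1 − MPC) = 1/(1 − 0.63) = 1/0.37 ≈ 2.703.
ΔY = k × ΔG = (−$668 billion) / 0.37 ≈ −$1,805 billion.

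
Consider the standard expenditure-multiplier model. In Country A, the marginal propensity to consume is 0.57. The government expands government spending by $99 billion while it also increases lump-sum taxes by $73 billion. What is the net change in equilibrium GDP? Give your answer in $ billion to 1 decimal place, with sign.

+$133.5 billion

Expenditure multiplier = 1/(1 − MPC) = 1/(1 − 0.57) = 1/0.43 ≈ 2.326.
ΔG contributes k·ΔG = (+$99 billion) / 0.43 ≈ +$230.2 billion.
ΔT of +$73 billion changes first-round spending by −c·ΔT = −$41.61 billion, contributing k·(−c·ΔT) = (−$41.61 billion) / 0.43 ≈ −$96.8 billion.
Net ΔY = k(ΔG − c·ΔT) = (+$57.39 billion) / 0.43 ≈ +$133.5 billion.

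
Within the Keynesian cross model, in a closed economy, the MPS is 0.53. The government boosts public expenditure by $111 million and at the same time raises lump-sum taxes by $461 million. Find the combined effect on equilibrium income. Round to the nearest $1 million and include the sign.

−$199 million

MPC = 1 − MPS = 1 − 0.53 = 0.47.
Expenditure multiplier = 1/(1 − MPC) = 1/(1 − 0.47) = 1/0.53 ≈ 1.887.
ΔG contributes k·ΔG = (+$111 million) / 0.53 ≈ +$209.4 million.
ΔT of +$461 million changes first-round spending by −c·ΔT = −$216.67 million, contributing k·(−c·ΔT) = (−$216.67 million) / 0.53 ≈ −$408.8 million.
Net ΔY = k(ΔG − c·ΔT) = (−$105.67 million) / 0.53 ≈ −$199 million.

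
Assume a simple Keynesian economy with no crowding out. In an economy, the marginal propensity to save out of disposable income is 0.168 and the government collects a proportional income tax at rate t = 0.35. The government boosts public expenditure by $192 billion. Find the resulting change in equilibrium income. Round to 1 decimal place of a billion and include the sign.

MPC = 1 − MPS = 1 − 0.168 = 0.832.
Government-spending multiplier = 1/(1 − c(1−t)) = 1/(1 − 0.832×0.65) = 1/0.4592 ≈ 2.178.
ΔY = k × ΔG = (+$192 billion) / 0.4592 ≈ +$418.1 billion.

+$418.1 billion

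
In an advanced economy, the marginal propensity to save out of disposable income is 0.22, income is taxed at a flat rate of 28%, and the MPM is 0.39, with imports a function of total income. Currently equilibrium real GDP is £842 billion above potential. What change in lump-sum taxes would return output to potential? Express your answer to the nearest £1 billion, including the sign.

MPC = 1 − MPS = 1 − 0.22 = 0.78.
Spending multiplier = 1/(1 − c(1−t) + m) = 1/(1 − 0.78×0.72 + 0.39) = 1/0.8284 ≈ 1.207.
Tax multiplier = −c·k = −0.78/0.8284 ≈ −0.942. Need ΔY = −£842 billion, so ΔT = ΔY/(−c·k) = −(−£842 billion) × 0.8284 / 0.78 ≈ +£894 billion.
The government should raise lump-sum taxes by £894 billion.

+£894 billion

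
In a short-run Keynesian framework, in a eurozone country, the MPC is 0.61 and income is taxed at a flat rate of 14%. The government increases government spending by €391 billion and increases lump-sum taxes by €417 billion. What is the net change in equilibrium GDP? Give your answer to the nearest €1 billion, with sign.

Expenditure multiplier = 1/(1 − c(1−t)) = 1/(1 − 0.61×0.86) = 1/0.4754 ≈ 2.103.
ΔG contributes k·ΔG = (+€391 billion) / 0.4754 ≈ +€822.5 billion.
ΔT of +€417 billion changes first-round spending by −c·ΔT = −€254.37 billion, contributing k·(−c·ΔT) = (−€254.37 billion) / 0.4754 ≈ −€535.1 billion.
Net ΔY = k(ΔG − c·ΔT) = (+€136.63 billion) / 0.4754 ≈ +€287 billion.

+€287 billion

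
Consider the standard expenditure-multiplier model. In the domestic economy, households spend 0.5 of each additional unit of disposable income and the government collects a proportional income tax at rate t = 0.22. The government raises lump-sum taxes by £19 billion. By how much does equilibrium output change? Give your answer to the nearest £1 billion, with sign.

A lump-sum tax change of +£19 billion shifts disposable income by −£19 billion; first-round consumption changes by −c × ΔT = −0.5 × (+£19 billion) = −£9.5 billion.
Expenditure multiplier = 1/(1 − c(1−t)) = 1/(1 − 0.5×0.78) = 1/0.61 ≈ 1.639.
The tax multiplier is −c × k ≈ −0.82, so ΔY = k × (−c·ΔT) = (−£9.5 billion) / 0.61 ≈ −£16 billion.

−£16 billion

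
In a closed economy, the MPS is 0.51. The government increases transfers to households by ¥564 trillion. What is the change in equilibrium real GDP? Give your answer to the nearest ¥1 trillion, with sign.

+¥542 trillion

MPC = 1 − MPS = 1 − 0.51 = 0.49.
The transfer change shifts disposable income by +¥564 trillion, so first-round consumption changes by c·ΔTR = 0.49 × (+¥564 trillion) = +¥276.36 trillion.
Expenditure multiplier = 1/(1 − MPC) = 1/(1 − 0.49) = 1/0.51 ≈ 1.961.
The transfer multiplier is c × k ≈ 0.961, so ΔY = k × (c·ΔTR) = (+¥276.36 trillion) / 0.51 ≈ +¥542 trillion.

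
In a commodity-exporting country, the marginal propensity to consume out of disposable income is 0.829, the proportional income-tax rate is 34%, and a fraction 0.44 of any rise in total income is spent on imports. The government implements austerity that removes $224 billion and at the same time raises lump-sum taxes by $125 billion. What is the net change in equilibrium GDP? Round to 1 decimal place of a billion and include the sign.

−$366.9 billion

Expenditure multiplier = 1/(1 − c(1−t) + m) = 1/(1 − 0.829×0.66 + 0.44) = 1/0.89286 ≈ 1.12.
ΔG contributes k·ΔG = (−$224 billion) / 0.89286 ≈ −$250.9 billion.
ΔT of +$125 billion changes first-round spending by −c·ΔT = −$103.625 billion, contributing k·(−c·ΔT) = (−$103.625 billion) / 0.89286 ≈ −$116.1 billion.
Net ΔY = k(ΔG − c·ΔT) = (−$327.625 billion) / 0.89286 ≈ −$366.9 billion.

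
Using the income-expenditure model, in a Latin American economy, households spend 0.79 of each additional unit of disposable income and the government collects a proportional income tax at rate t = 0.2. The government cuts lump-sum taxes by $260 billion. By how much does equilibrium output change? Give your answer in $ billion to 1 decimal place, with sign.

+$558.2 billion

A lump-sum tax change of −$260 billion shifts disposable income by +$260 billion; first-round consumption changes by −c × ΔT = −0.79 × (−$260 billion) = +$205.4 billion.
Expenditure multiplier = 1/(1 − c(1−t)) = 1/(1 − 0.79×0.8) = 1/0.368 ≈ 2.717.
The tax multiplier is −c × k ≈ −2.147, so ΔY = k × (−c·ΔT) = (+$205.4 billion) / 0.368 ≈ +$558.2 billion.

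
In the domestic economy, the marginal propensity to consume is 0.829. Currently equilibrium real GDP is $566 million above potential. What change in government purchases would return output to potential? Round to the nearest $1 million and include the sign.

−$97 million

Spending multiplier = 1/(1 − MPC) = 1/(1 − 0.829) = 1/0.171 ≈ 5.848.
Need ΔY = −$566 million, so ΔG = ΔY/k = (−$566 million) × 0.171 ≈ −$97 million.
The government should cut government purchases by $97 million.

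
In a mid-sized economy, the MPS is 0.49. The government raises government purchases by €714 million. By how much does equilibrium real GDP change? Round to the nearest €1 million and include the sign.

+€1,457 million

MPC = 1 − MPS = 1 − 0.49 = 0.51.
Spending multiplier = 1/(1 − MPC) = 1/(1 − 0.51) = 1/0.49 ≈ 2.041.
ΔY = k × ΔG = (+€714 million) / 0.49 ≈ +€1,457 million.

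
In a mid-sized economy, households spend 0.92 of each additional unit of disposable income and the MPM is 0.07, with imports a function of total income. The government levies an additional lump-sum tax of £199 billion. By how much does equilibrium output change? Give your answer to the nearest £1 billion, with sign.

−£1,221 billion

A lump-sum tax change of +£199 billion shifts disposable income by −£199 billion; first-round consumption changes by −c × ΔT = −0.92 × (+£199 billion) = −£183.08 billion.
Expenditure multiplier = 1/(1 − c + m) = 1/(1 − 0.92 + 0.07) = 1/0.15 ≈ 6.667.
The tax multiplier is −c × k ≈ −6.133, so ΔY = k × (−c·ΔT) = (−£183.08 billion) / 0.15 ≈ −£1,221 billion.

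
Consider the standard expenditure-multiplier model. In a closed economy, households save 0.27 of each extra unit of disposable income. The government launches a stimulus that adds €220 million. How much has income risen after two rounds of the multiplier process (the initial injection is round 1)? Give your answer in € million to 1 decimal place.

€380.6 million

MPC = 1 − MPS = 1 − 0.27 = 0.73.
Round 1 adds ΔG = €220 million; each later round is MPC = 0.73 times the previous.
After 2 rounds: 220 + 160.6 = ΔG·(1 − c^2)/(1 − c) = 220 × (1 − 0.5329)/0.27 = €380.6 million.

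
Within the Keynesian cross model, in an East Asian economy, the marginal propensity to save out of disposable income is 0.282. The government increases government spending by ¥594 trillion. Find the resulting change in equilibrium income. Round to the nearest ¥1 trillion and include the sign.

+¥2,106 trillion

MPC = 1 − MPS = 1 − 0.282 = 0.718.
Expenditure multiplier = 1/(1 − MPC) = 1/(1 − 0.718) = 1/0.282 ≈ 3.546.
ΔY = k × ΔG = (+¥594 trillion) / 0.282 ≈ +¥2,106 trillion.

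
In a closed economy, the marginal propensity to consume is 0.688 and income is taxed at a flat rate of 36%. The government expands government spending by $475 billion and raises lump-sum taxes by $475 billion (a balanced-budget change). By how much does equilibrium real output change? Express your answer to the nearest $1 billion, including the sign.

+$265 billion

Expenditure multiplier = 1/(1 − c(1−t)) = 1/(1 − 0.688×0.64) = 1/0.55968 ≈ 1.787.
ΔG contributes k·ΔG = (+$475 billion) / 0.55968 ≈ +$848.7 billion.
ΔT of +$475 billion changes first-round spending by −c·ΔT = −$326.8 billion, contributing k·(−c·ΔT) = (−$326.8 billion) / 0.55968 ≈ −$583.9 billion.
Net ΔY = k(ΔG − c·ΔT) = (+$148.2 billion) / 0.55968 ≈ +$265 billion.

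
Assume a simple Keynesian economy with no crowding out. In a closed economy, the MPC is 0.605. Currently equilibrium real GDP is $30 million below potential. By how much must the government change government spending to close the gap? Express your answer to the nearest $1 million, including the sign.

+$12 million

Spending multiplier = 1/(1 − MPC) = 1/(1 − 0.605) = 1/0.395 ≈ 2.532.
Need ΔY = +$30 million, so ΔG = ΔY/k = (+$30 million) × 0.395 ≈ +$12 million.
The government should increase government spending by $12 million.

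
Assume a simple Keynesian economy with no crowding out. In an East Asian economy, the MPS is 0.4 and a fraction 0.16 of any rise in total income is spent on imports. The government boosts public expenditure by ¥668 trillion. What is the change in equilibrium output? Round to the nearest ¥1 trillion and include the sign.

MPC = 1 − MPS = 1 − 0.4 = 0.6.
Government-spending multiplier = 1/(1 − c + m) = 1/(1 − 0.6 + 0.16) = 1/0.56 ≈ 1.786.
ΔY = k × ΔG = (+¥668 trillion) / 0.56 ≈ +¥1,193 trillion.

+¥1,193 trillion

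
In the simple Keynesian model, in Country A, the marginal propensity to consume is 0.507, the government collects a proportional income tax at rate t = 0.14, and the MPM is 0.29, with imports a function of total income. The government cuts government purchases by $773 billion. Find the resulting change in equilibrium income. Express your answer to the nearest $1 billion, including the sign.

−$905 billion

Expenditure multiplier = 1/(1 − c(1−t) + m) = 1/(1 − 0.507×0.86 + 0.29) = 1/0.85398 ≈ 1.171.
ΔY = k × ΔG = (−$773 billion) / 0.85398 ≈ −$905 billion.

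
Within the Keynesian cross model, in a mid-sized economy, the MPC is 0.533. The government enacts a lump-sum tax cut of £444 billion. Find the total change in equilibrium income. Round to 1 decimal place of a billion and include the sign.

+£506.7 billion

A lump-sum tax change of −£444 billion shifts disposable income by +£444 billion; first-round consumption changes by −c × ΔT = −0.533 × (−£444 billion) = +£236.652 billion.
Expenditure multiplier = 1/(1 − MPC) = 1/(1 − 0.533) = 1/0.467 ≈ 2.141.
The tax multiplier is −c × k ≈ −1.141, so ΔY = k × (−c·ΔT) = (+£236.652 billion) / 0.467 ≈ +£506.7 billion.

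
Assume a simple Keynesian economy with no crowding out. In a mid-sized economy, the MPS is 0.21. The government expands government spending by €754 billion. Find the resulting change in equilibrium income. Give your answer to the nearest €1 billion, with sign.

MPC = 1 − MPS = 1 − 0.21 = 0.79.
Expenditure multiplier = 1/(1 − MPC) = 1/(1 − 0.79) = 1/0.21 ≈ 4.762.
ΔY = k × ΔG = (+€754 billion) / 0.21 ≈ +€3,590 billion.

+€3,590 billion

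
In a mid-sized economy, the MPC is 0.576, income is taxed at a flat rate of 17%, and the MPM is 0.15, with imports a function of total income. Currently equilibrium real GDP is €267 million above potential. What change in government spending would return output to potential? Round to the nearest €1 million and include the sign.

−€179 million

Spending multiplier = 1/(1 − c(1−t) + m) = 1/(1 − 0.576×0.83 + 0.15) = 1/0.67192 ≈ 1.488.
Need ΔY = −€267 million, so ΔG = ΔY/k = (−€267 million) × 0.67192 ≈ −€179 million.
The government should cut government spending by €179 million.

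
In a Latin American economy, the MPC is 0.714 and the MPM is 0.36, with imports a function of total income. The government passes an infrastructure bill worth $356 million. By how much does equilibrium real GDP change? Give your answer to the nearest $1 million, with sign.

Government-spending multiplier = 1/(1 − c + m) = 1/(1 − 0.714 + 0.36) = 1/0.646 ≈ 1.548.
ΔY = k × ΔG = (+$356 million) / 0.646 ≈ +$551 million.

+$551 million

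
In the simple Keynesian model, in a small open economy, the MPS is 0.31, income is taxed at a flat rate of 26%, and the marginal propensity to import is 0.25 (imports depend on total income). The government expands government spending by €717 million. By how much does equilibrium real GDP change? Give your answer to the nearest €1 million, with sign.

MPC = 1 − MPS = 1 − 0.31 = 0.69.
Spending multiplier = 1/(1 − c(1−t) + m) = 1/(1 − 0.69×0.74 + 0.25) = 1/0.7394 ≈ 1.352.
ΔY = k × ΔG = (+€717 million) / 0.7394 ≈ +€970 million.

+€970 million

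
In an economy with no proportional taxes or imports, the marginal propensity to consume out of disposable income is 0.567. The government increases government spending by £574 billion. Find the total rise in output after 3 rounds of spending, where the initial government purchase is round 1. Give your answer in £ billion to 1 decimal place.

Round 1 adds ΔG = £574 billion; each later round is MPC = 0.567 times the previous.
After 3 rounds: 574 + 325.458 + 184.534686 = ΔG·(1 − c^3)/(1 − c) = 574 × (1 − 0.182284263)/0.433 ≈ £1,084 billion.

£1,084.0 billion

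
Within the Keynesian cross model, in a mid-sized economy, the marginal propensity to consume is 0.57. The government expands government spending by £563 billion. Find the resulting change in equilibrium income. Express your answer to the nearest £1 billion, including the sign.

+£1,309 billion

Spending multiplier = 1/(1 − MPC) = 1/(1 − 0.57) = 1/0.43 ≈ 2.326.
ΔY = k × ΔG = (+£563 billion) / 0.43 ≈ +£1,309 billion.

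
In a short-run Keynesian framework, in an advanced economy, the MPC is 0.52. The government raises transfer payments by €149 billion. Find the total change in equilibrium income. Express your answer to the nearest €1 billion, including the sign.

+€161 billion

The transfer change shifts disposable income by +€149 billion, so first-round consumption changes by c·ΔTR = 0.52 × (+€149 billion) = +€77.48 billion.
Expenditure multiplier = 1/(1 − MPC) = 1/(1 − 0.52) = 1/0.48 ≈ 2.083.
The transfer multiplier is c × k ≈ 1.083, so ΔY = k × (c·ΔTR) = (+€77.48 billion) / 0.48 ≈ +€161 billion.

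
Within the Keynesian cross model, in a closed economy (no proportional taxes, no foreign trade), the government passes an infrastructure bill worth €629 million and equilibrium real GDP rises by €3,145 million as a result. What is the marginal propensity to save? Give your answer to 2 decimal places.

0.20

Implied spending multiplier k = ΔY/ΔG = 3,145/629 = 5.
Since k = 1/(1 − MPC), MPC = 1 − 1/k = 1 − ΔG/ΔY = 1 − 629/3,145 = 0.80.
MPS = 1 − MPC = 0.20.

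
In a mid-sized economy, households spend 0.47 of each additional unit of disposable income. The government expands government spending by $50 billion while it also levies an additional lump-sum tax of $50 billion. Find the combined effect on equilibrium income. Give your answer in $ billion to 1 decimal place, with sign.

Expenditure multiplier = 1/(1 − MPC) = 1/(1 − 0.47) = 1/0.53 ≈ 1.887.
ΔG contributes k·ΔG = (+$50 billion) / 0.53 ≈ +$94.3 billion.
ΔT of +$50 billion changes first-round spending by −c·ΔT = −$23.5 billion, contributing k·(−c·ΔT) = (−$23.5 billion) / 0.53 ≈ −$44.3 billion.
With ΔG = ΔT and no other leakages, the balanced-budget multiplier is 1, so ΔY = ΔG = +$50 billion.

+$50.0 billion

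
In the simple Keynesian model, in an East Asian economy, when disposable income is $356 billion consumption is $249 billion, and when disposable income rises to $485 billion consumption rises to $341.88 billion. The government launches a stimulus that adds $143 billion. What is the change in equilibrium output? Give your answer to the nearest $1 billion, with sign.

+$511 billion

MPC = ΔC/ΔYd = (341.88 − 249)/(485 − 356) = 92.88/129 = 0.72.
Expenditure multiplier = 1/(1 − MPC) = 1/(1 − 0.72) = 1/0.28 ≈ 3.571.
ΔY = k × ΔG = (+$143 billion) / 0.28 ≈ +$511 billion.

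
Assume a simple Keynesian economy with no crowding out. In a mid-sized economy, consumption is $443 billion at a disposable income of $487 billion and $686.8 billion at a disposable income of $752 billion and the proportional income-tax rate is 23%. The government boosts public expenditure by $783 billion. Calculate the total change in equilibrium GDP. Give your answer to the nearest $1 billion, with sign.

MPC = ΔC/ΔYd = (686.8 − 443)/(752 − 487) = 243.8/265 = 0.92.
Government-spending multiplier = 1/(1 − c(1−t)) = 1/(1 − 0.92×0.77) = 1/0.2916 ≈ 3.429.
ΔY = k × ΔG = (+$783 billion) / 0.2916 ≈ +$2,685 billion.

+$2,685 billion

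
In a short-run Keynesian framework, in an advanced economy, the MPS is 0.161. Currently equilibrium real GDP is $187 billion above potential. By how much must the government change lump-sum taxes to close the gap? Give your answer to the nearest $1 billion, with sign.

MPC = 1 − MPS = 1 − 0.161 = 0.839.
Spending multiplier = 1/(1 − MPC) = 1/(1 − 0.839) = 1/0.161 ≈ 6.211.
Tax multiplier = −c·k = −0.839/0.161 ≈ −5.211. Need ΔY = −$187 billion, so ΔT = ΔY/(−c·k) = −(−$187 billion) × 0.161 / 0.839 ≈ +$36 billion.
The government should raise lump-sum taxes by $36 billion.

+$36 billion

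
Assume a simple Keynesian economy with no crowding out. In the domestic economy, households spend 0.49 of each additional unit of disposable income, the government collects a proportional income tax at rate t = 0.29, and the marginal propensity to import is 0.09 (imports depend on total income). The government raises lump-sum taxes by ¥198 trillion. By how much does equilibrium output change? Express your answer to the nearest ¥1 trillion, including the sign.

A lump-sum tax change of +¥198 trillion shifts disposable income by −¥198 trillion; first-round consumption changes by −c × ΔT = −0.49 × (+¥198 trillion) = −¥97.02 trillion.
Expenditure multiplier = 1/(1 − c(1−t) + m) = 1/(1 − 0.49×0.71 + 0.09) = 1/0.7421 ≈ 1.348.
The tax multiplier is −c × k ≈ −0.66, so ΔY = k × (−c·ΔT) = (−¥97.02 trillion) / 0.7421 ≈ −¥131 trillion.

−¥131 trillion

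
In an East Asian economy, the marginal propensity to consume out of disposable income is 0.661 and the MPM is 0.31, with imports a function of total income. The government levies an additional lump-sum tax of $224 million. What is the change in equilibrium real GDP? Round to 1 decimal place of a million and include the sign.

A lump-sum tax change of +$224 million shifts disposable income by −$224 million; first-round consumption changes by −c × ΔT = −0.661 × (+$224 million) = −$148.064 million.
Expenditure multiplier = 1/(1 − c + m) = 1/(1 − 0.661 + 0.31) = 1/0.649 ≈ 1.541.
The tax multiplier is −c × k ≈ −1.018, so ΔY = k × (−c·ΔT) = (−$148.064 million) / 0.649 ≈ −$228.1 million.

−$228.1 million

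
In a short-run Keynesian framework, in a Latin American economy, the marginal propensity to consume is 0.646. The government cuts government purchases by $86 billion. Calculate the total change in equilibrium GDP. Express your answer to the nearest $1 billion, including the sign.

−$243 billion

Government-spending multiplier = 1/(1 − MPC) = 1/(1 − 0.646) = 1/0.354 ≈ 2.825.
ΔY = k × ΔG = (−$86 billion) / 0.354 ≈ −$243 billion.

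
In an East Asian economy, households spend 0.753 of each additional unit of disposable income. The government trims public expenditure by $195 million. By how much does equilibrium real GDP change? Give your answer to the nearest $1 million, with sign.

−$789 million

Government-spending multiplier = 1/(1 − MPC) = 1/(1 − 0.753) = 1/0.247 ≈ 4.049.
ΔY = k × ΔG = (−$195 million) / 0.247 ≈ −$789 million.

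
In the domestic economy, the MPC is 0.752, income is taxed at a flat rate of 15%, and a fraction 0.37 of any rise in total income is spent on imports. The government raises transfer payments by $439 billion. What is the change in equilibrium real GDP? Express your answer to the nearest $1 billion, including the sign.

The transfer change shifts disposable income by +$439 billion, so first-round consumption changes by c·ΔTR = 0.752 × (+$439 billion) = +$330.128 billion.
Expenditure multiplier = 1/(1 − c(1−t) + m) = 1/(1 − 0.752×0.85 + 0.37) = 1/0.7308 ≈ 1.368.
The transfer multiplier is c × k ≈ 1.029, so ΔY = k × (c·ΔTR) = (+$330.128 billion) / 0.7308 ≈ +$452 billion.

+$452 billion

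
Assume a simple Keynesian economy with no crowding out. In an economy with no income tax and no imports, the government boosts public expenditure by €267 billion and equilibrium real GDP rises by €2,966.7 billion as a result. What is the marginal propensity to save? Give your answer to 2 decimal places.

Implied spending multiplier k = ΔY/ΔG = 2,966.7/267 ≈ 11.1112.
Since k = 1/(1 − MPC), MPC = 1 − 1/k = 1 − ΔG/ΔY = 1 − 267/2,966.7 ≈ 0.91.
MPS = 1 − MPC = 0.09.

0.09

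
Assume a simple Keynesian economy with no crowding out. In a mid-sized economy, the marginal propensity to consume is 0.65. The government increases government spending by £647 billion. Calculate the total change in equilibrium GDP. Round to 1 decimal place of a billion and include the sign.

+£1,848.6 billion

Spending multiplier = 1/(1 − MPC) = 1/(1 − 0.65) = 1/0.35 ≈ 2.857.
ΔY = k × ΔG = (+£647 billion) / 0.35 ≈ +£1,848.6 billion.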